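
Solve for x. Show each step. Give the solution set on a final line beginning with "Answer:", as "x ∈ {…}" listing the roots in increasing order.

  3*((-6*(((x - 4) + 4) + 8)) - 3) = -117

Step 1. [3*((-6*(((x - 4) + 4) + 8)) - 3) = -117] 3·(inner) — divide through by 3, so div: (-6*(((x - 4) + 4) + 8)) - 3 = -39.
Step 2. [(-6*(((x - 4) + 4) + 8)) - 3 = -39] -3 is outermost — add 3 both sides, so sub: -6*(((x - 4) + 4) + 8) = -36.
Step 3. [-6*(((x - 4) + 4) + 8) = -36] divide by the outer -6 ⇒ div: ((x - 4) + 4) + 8 = 6.
Step 4. [((x - 4) + 4) + 8 = 6] subtract 8: x sits inside (… + 8). So sub: (x - 4) + 4 = -2.
Step 5. [(x - 4) + 4 = -2] 4 comes off first (subtract 4), so sub: x - 4 = -6.
Step 6. [x - 4 = -6] -4 is outermost — add 4 both sides, so sub: x = -2.

Answer: x ∈ {-2}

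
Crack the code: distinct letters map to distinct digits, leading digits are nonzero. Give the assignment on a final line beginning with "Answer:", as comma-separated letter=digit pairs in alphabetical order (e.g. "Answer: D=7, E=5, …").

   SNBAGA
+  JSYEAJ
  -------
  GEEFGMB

Step 1. [G] the sum has 7 digits but both addends have 6; that extra leading digit G is the final carry, namely 1 ⇒ G=1.
Step 2. [col 1: A + J ≡ B (mod 10)] several values work for B in column 1 (A + J ≡ B (mod 10), carry-in 0); try B=2. So B=2.
Step 3. [col 1: A + J ≡ B (mod 10)] A=7 is one option consistent with column 1 (A + J ≡ B (mod 10), carry-in 0) — take it, so A=7.
Step 4. [col 1: A + J ≡ B (mod 10)] column 1 reads A+J+carry(0)=B with A=7, B=2; with digits 1,2,7 already taken and all letters distinct, the only value for J is 5, so J=5.
Step 5. [col 2: G + A ≡ M (mod 10)] in column 2 we have G+A≡M with carry-in 1; given G=1, A=7 and digits 1,2,5,7 already taken and all letters distinct, that pins M to 9. So M=9.
Step 6. [col 3: A + E ≡ G (mod 10)] column 3: given A=7, G=1, carry-in 0, and digits 1,2,5,7,9 already taken and all letters distinct, A+E≡G (mod 10) forces E=4, so E=4.
Step 7. [col 4: B + Y ≡ F (mod 10)] F=3 is one option consistent with column 4 (B + Y ≡ F (mod 10), carry-in 1) — take it ⇒ F=3.
Step 8. [col 4: B + Y ≡ F (mod 10)] in column 4 we have B+Y≡F with carry-in 1; given B=2, F=3 and digits 1,2,3,4,5,7,9 already taken and all letters distinct, that pins Y to 0 ⇒ Y=0.
Step 9. [col 5: N + S ≡ E (mod 10)] no forcing yet in column 5 (carry-in 0); N=6 is free and consistent — try it ⇒ N=6.
Step 10. [col 5: N + S ≡ E (mod 10)] column 5 reads N+S+carry(0)=E with N=6, E=4; with digits 0,1,2,3,4,5,6,7,9 already taken and all letters distinct, the only value for S is 8. So S=8.

Answer: A=7, B=2, E=4, F=3, G=1, J=5, M=9, N=6, S=8, Y=0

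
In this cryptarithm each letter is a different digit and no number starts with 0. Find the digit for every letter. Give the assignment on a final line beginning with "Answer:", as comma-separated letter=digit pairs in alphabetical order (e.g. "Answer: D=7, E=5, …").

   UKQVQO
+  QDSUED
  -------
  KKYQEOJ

Step 1. [col 1: O + D ≡ J (mod 10)] J=4 is one option consistent with column 1 (O + D ≡ J (mod 10), carry-in 0) — take it. So J=4.
Step 2. [K] K is the leading digit of a 7-digit sum of two 6-digit numbers; the final carry is exactly 1, so K=1.
Step 3. [col 1: O + D ≡ J (mod 10)] D=8 is one option consistent with column 1 (O + D ≡ J (mod 10), carry-in 0) — take it ⇒ D=8.
Step 4. [col 1: O + D ≡ J (mod 10)] column 1: given D=8, J=4, carry-in 0, and digits 1,4,8 already taken and all letters distinct, O+D≡J (mod 10) forces O=6, so O=6.
Step 5. [col 2: Q + E ≡ O (mod 10)] column 2 (Q + E ≡ O (mod 10), carry-in 1) doesn't pin E yet; pick E=2 and continue ⇒ E=2.
Step 6. [col 2: Q + E ≡ O (mod 10)] column 2 reads Q+E+carry(1)=O with E=2, O=6; with digits 1,2,4,6,8 already taken and all letters distinct, the only value for Q is 3 ⇒ Q=3.
Step 7. [col 3: V + U ≡ E (mod 10)] column 3 (V + U ≡ E (mod 10), carry-in 0) doesn't pin U yet; pick U=7 and continue, so U=7.
Step 8. [col 3: V + U ≡ E (mod 10)] column 3 reads V+U+carry(0)=E with U=7, E=2; with digits 1,2,3,4,6,7,8 already taken and all letters distinct, the only value for V is 5. So V=5.
Step 9. [col 4: Q + S ≡ Q (mod 10)] from column 4 (Q=3, carry-in 1, digits 1,2,3,4,5,6,7,8 already taken and all letters distinct): S must equal 9, so S=9.
Step 10. [col 5: K + D ≡ Y (mod 10)] from column 5 (K=1, D=8, carry-in 1, digits 1,2,3,4,5,6,7,8,9 already taken and all letters distinct): Y must equal 0 ⇒ Y=0.

Answer: D=8, E=2, J=4, K=1, O=6, Q=3, S=9, U=7, V=5, Y=0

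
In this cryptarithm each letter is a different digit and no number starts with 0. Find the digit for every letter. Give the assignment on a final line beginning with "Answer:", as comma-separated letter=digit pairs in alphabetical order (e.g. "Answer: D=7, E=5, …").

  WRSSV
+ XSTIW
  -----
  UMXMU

Step 1. [col 1: V + W ≡ U (mod 10)] V=2 is one option consistent with column 1 (V + W ≡ U (mod 10), carry-in 0) — take it, so V=2.
Step 2. [col 1: V + W ≡ U (mod 10)] several values work for U in column 1 (V + W ≡ U (mod 10), carry-in 0); try U=7 ⇒ U=7.
Step 3. [col 1: V + W ≡ U (mod 10)] column 1: given V=2, U=7, carry-in 0, and digits 2,7 already taken and all letters distinct, V+W≡U (mod 10) forces W=5, so W=5.
Step 4. [col 2: S + I ≡ M (mod 10)] no forcing yet in column 2 (carry-in 0); S=4 is free and consistent — try it, so S=4.
Step 5. [col 2: S + I ≡ M (mod 10)] no forcing yet in column 2 (carry-in 0); I=9 is free and consistent — try it, so I=9.
Step 6. [col 2: S + I ≡ M (mod 10)] column 2 reads S+I+carry(0)=M with S=4, I=9; with digits 2,4,5,7,9 already taken and all letters distinct, the only value for M is 3, so M=3.
Step 7. [col 3: S + T ≡ X (mod 10)] column 3 (S + T ≡ X (mod 10), carry-in 1) doesn't pin X yet; pick X=1 and continue ⇒ X=1.
Step 8. [col 3: S + T ≡ X (mod 10)] column 3 reads S+T+carry(1)=X with S=4, X=1; with digits 1,2,3,4,5,7,9 already taken and all letters distinct, the only value for T is 6 ⇒ T=6.
Step 9. [col 4: R + S ≡ M (mod 10)] in column 4 we have R+S≡M with carry-in 1; given S=4, M=3 and digits 1,2,3,4,5,6,7,9 already taken and all letters distinct, that pins R to 8. So R=8.

Answer: I=9, M=3, R=8, S=4, T=6, U=7, V=2, W=5, X=1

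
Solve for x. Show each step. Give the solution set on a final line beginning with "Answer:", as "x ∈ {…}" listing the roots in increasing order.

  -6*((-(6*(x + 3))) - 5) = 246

Step 1. [-6*((-(6*(x + 3))) - 5) = 246] leading coefficient -6: divide by -6. So div: (-(6*(x + 3))) - 5 = -41.
Step 2. [(-(6*(x + 3))) - 5 = -41] -5 is outermost — add 5 both sides, so sub: -(6*(x + 3)) = -36.
Step 3. [-(6*(x + 3)) = -36] leading − — multiply by −1. So neg: 6*(x + 3) = 36.
Step 4. [6*(x + 3) = 36] divide by the outer 6. So div: x + 3 = 6.
Step 5. [x + 3 = 6] +3 is outermost — subtract 3 both sides. So sub: x = 3.

Answer: x ∈ {3}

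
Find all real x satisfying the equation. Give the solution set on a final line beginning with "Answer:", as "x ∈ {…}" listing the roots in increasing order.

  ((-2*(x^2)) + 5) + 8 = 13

Step 1. [((-2*(x^2)) + 5) + 8 = 13] +8 is outermost — subtract 8 both sides. So sub: (-2*(x^2)) + 5 = 5.
Step 2. [(-2*(x^2)) + 5 = 5] peel the +5: subtract 5 from each side, so sub: -2*(x^2) = 0.
Step 3. [-2*(x^2) = 0] leading coefficient -2: divide by -2. So div: x^2 = 0.
Step 4. [x^2 = 0] LHS squared, RHS 0 ≥ 0: apply √ (±) ⇒ sqrt: x = 0.

Answer: x ∈ {0}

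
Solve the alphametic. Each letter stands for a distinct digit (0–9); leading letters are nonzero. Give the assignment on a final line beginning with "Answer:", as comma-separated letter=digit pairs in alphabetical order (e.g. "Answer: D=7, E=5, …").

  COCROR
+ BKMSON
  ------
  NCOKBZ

Step 1. [col 1: R + N ≡ Z (mod 10)] several values work for R in column 1 (R + N ≡ Z (mod 10), carry-in 0); try R=4 ⇒ R=4.
Step 2. [col 1: R + N ≡ Z (mod 10)] column 1 (R + N ≡ Z (mod 10), carry-in 0) doesn't pin N yet; pick N=9 and continue, so N=9.
Step 3. [col 1: R + N ≡ Z (mod 10)] in column 1 we have R+N≡Z with carry-in 0; given R=4, N=9 and digits 4,9 already taken and all letters distinct, that pins Z to 3. So Z=3.
Step 4. [col 2: O + O ≡ B (mod 10)] column 2 (O + O ≡ B (mod 10), carry-in 1) doesn't pin B yet; pick B=1 and continue ⇒ B=1.
Step 5. [col 2: O + O ≡ B (mod 10)] O=5 is one option consistent with column 2 (O + O ≡ B (mod 10), carry-in 1) — take it. So O=5.
Step 6. [col 3: R + S ≡ K (mod 10)] several values work for K in column 3 (R + S ≡ K (mod 10), carry-in 1); try K=2. So K=2.
Step 7. [col 3: R + S ≡ K (mod 10)] column 3: given R=4, K=2, carry-in 1, and digits 1,2,3,4,5,9 already taken and all letters distinct, R+S≡K (mod 10) forces S=7 ⇒ S=7.
Step 8. [col 4: C + M ≡ O (mod 10)] no forcing yet in column 4 (carry-in 1); M=6 is free and consistent — try it, so M=6.
Step 9. [col 4: C + M ≡ O (mod 10)] from column 4 (M=6, O=5, carry-in 1, digits 1,2,3,4,5,6,7,9 already taken and all letters distinct): C must equal 8. So C=8.

Answer: B=1, C=8, K=2, M=6, N=9, O=5, R=4, S=7, Z=3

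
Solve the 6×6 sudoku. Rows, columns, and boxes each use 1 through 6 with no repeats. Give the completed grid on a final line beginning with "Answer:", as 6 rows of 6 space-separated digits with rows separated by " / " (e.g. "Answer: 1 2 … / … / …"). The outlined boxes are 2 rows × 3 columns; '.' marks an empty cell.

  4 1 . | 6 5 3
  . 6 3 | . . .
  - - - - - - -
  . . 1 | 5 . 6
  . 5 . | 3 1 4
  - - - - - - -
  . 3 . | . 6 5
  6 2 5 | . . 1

Step 1. [r6c4∈{4}] r6c4 has the single candidate 4. So r6c4=4.
Step 2. [r2c6∈{2}] only 2 remains possible at r2c6 ⇒ r2c6=2.
Step 3. [r4c1∈{2}] r4c1's peers cover all but 2. So r4c1=2.
Step 4. [r3c2∈{4}] r3c2's peers cover all but 4. So r3c2=4.
Step 5. [r1c3∈{2}] r1c3 is down to just 2 ⇒ r1c3=2.
Step 6. [r6c5∈{3}] r6c5's peers cover all but 3. So r6c5=3.
Step 7. [r4c3∈{6}] r4c3 has the single candidate 6. So r4c3=6.
Step 8. [r2c4∈{1}] r2c4's peers cover all but 1. So r2c4=1.
Step 9. [r5c4∈{2}] only 2 remains possible at r5c4, so r5c4=2.
Step 10. [r3c1∈{3}] only 3 remains possible at r3c1. So r3c1=3.
Step 11. [r2c1∈{5}] only 5 remains possible at r2c1. So r2c1=5.
Step 12. [r3c5∈{2}] r3c5's peers cover all but 2 ⇒ r3c5=2.
Step 13. [r5c1∈{1}] nothing but 1 survives at r5c1, so r5c1=1.
Step 14. [r5c3∈{4}] r5c3 has the single candidate 4, so r5c3=4.
Step 15. [r2c5∈{4}] r2c5 is down to just 4. So r2c5=4.

Answer: 4 1 2 6 5 3 / 5 6 3 1 4 2 / 3 4 1 5 2 6 / 2 5 6 3 1 4 / 1 3 4 2 6 5 / 6 2 5 4 3 1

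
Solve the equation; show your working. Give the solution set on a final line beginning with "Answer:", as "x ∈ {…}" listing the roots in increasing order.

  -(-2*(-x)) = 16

Step 1. [-(-2*(-x)) = 16] leading − — multiply by −1. So neg: -2*(-x) = -16.
Step 2. [-2*(-x) = -16] divide by the outer -2 ⇒ div: -x = 8.
Step 3. [-x = 8] leading − — multiply by −1 ⇒ neg: x = -8.

Answer: x ∈ {-8}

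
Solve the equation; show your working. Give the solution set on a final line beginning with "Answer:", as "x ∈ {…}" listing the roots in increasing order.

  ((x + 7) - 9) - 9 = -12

Step 1. [((x + 7) - 9) - 9 = -12] the outer -9 inverts by adding 9, so sub: (x + 7) - 9 = -3.
Step 2. [(x + 7) - 9 = -3] the outer -9 inverts by adding 9. So sub: x + 7 = 6.
Step 3. [x + 7 = 6] peel the +7: subtract 7 from each side, so sub: x = -1.

Answer: x ∈ {-1}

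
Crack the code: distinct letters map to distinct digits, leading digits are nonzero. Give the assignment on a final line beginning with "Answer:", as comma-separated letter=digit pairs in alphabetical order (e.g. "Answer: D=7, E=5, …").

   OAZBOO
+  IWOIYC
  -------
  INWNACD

Step 1. [col 1: O + C ≡ D (mod 10)] D=3 is one option consistent with column 1 (O + C ≡ D (mod 10), carry-in 0) — take it. So D=3.
Step 2. [col 1: O + C ≡ D (mod 10)] C=5 is one option consistent with column 1 (O + C ≡ D (mod 10), carry-in 0) — take it ⇒ C=5.
Step 3. [I] I is the leading digit of a 7-digit sum of two 6-digit numbers; the final carry is exactly 1, so I=1.
Step 4. [col 1: O + C ≡ D (mod 10)] in column 1 we have O+C≡D with carry-in 0; given C=5, D=3 and digits 1,3,5 already taken and all letters distinct, that pins O to 8, so O=8.
Step 5. [col 2: O + Y ≡ C (mod 10)] from column 2 (O=8, C=5, carry-in 1, digits 1,3,5,8 already taken and all letters distinct): Y must equal 6 ⇒ Y=6.
Step 6. [col 3: B + I ≡ A (mod 10)] column 3 (B + I ≡ A (mod 10), carry-in 1) doesn't pin B yet; pick B=7 and continue ⇒ B=7.
Step 7. [col 3: B + I ≡ A (mod 10)] from column 3 (B=7, I=1, carry-in 1, digits 1,3,5,6,7,8 already taken and all letters distinct): A must equal 9 ⇒ A=9.
Step 8. [col 4: Z + O ≡ N (mod 10)] no forcing yet in column 4 (carry-in 0); Z=2 is free and consistent — try it. So Z=2.
Step 9. [col 4: Z + O ≡ N (mod 10)] from column 4 (Z=2, O=8, carry-in 0, digits 1,2,3,5,6,7,8,9 already taken and all letters distinct): N must equal 0. So N=0.
Step 10. [col 5: A + W ≡ W (mod 10)] in column 5 we have A+W≡W with carry-in 1; given A=9 and digits 0,1,2,3,5,6,7,8,9 already taken and all letters distinct, that pins W to 4, so W=4.

Answer: A=9, B=7, C=5, D=3, I=1, N=0, O=8, W=4, Y=6, Z=2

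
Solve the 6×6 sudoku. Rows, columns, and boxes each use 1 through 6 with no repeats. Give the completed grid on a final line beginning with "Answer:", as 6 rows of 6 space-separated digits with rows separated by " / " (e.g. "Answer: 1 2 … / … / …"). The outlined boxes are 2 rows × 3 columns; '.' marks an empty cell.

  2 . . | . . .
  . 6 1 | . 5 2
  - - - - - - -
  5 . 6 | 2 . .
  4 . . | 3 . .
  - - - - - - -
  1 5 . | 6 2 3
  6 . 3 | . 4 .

Step 1. [r3c5∈{1}] only 1 remains possible at r3c5, so r3c5=1.
Step 2. [r1c2∈{3,4}] in col 2, 4 fits only at r1c2. So r1c2=4.
Step 3. [r4c5∈{6}] r4c5 has the single candidate 6, so r4c5=6.
Step 4. [r1c4∈{1}] nothing but 1 survives at r1c4 ⇒ r1c4=1.
Step 5. [r6c2∈{2}] only 2 remains possible at r6c2 ⇒ r6c2=2.
Step 6. [r6c6∈{1,5}] r6c6 is the only open cell in row 6 admitting 1. So r6c6=1.
Step 7. [r2c4∈{4}] r2c4 has the single candidate 4. So r2c4=4.
Step 8. [r4c3∈{2}] only 2 remains possible at r4c3, so r4c3=2.
Step 9. [r1c5∈{3}] r1c5's peers cover all but 3 ⇒ r1c5=3.
Step 10. [r1c6∈{6}] only 6 remains possible at r1c6. So r1c6=6.
Step 11. [r4c2∈{1}] r4c2 has the single candidate 1 ⇒ r4c2=1.
Step 12. [r6c4∈{5}] r6c4 has the single candidate 5. So r6c4=5.
Step 13. [r5c3∈{4}] only 4 remains possible at r5c3, so r5c3=4.
Step 14. [r3c2∈{3}] r3c2 has the single candidate 3. So r3c2=3.
Step 15. [r1c3∈{5}] r1c3 has the single candidate 5 ⇒ r1c3=5.
Step 16. [r4c6∈{5}] r4c6's peers cover all but 5 ⇒ r4c6=5.
Step 17. [r3c6∈{4}] r3c6 has the single candidate 4, so r3c6=4.
Step 18. [r2c1∈{3}] r2c1 is down to just 3, so r2c1=3.

Answer: 2 4 5 1 3 6 / 3 6 1 4 5 2 / 5 3 6 2 1 4 / 4 1 2 3 6 5 / 1 5 4 6 2 3 / 6 2 3 5 4 1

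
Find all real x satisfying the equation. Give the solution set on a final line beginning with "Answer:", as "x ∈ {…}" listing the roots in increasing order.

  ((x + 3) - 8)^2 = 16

Step 1. [((x + 3) - 8)^2 = 16] √ both sides: 16 ≥ 0 gives two branches ⇒ sqrt: (x + 3) - 8 = 4 or -4.
Step 2. [(x + 3) - 8 = 4 or -4] the outer -8 inverts by adding 8. So sub: x + 3 = 12 or 4.
Step 3. [x + 3 = 12 or 4] +3 is outermost — subtract 3 both sides. So sub: x = 9 or 1.

Answer: x ∈ {1, 9}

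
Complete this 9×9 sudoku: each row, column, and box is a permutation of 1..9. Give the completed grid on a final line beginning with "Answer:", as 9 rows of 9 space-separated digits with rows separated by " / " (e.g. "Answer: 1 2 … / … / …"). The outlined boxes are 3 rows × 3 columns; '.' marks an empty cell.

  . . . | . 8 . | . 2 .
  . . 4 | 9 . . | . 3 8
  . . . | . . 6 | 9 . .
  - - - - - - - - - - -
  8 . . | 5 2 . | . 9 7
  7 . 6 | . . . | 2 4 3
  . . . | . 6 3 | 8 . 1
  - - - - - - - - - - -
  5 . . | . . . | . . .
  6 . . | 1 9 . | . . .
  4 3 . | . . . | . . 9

Step 1. [r5c2∈{1,5,9}] in row 5, 5 fits only at r5c2. So r5c2=5.
Step 2. [r6c4∈{4,7}] 7 has one home in row 6: r6c4 ⇒ r6c4=7.
Step 3. [r4c6∈{1,4}] box 5 places 4 nowhere but r4c6, so r4c6=4.
Step 4. [r4c2∈{1}] r4c2 has the single candidate 1, so r4c2=1.
Step 5. [r8c7∈{3,4,5,7}] 3 has one home in row 8: r8c7, so r8c7=3.
Step 6. [r8c9∈{2,4,5}] in row 8, 4 fits only at r8c9, so r8c9=4.
Step 7. [r3c9∈{5}] nothing but 5 survives at r3c9. So r3c9=5.
Step 8. [r9c7∈{1,5,6,7}] 5 has one home in col 7: r9c7 ⇒ r9c7=5.
Step 9. [r9c5∈{7}] r9c5 is down to just 7. So r9c5=7.
Step 10. [r1c3∈{1,3,5,7,9}] in col 3, 5 fits only at r1c3, so r1c3=5.
Step 11. [r7c9∈{2,6}] across col 9, 2 lands solely at r7c9 ⇒ r7c9=2.
Step 12. [r7c6∈{8}] r7c6 has the single candidate 8, so r7c6=8.
Step 13. [r9c6∈{2}] r9c6 is down to just 2. So r9c6=2.
Step 14. [r3c4∈{2,3,4}] in col 4, 2 fits only at r3c4, so r3c4=2.
Step 15. [r1c7∈{1,4,6,7}] across col 7, 4 lands solely at r1c7 ⇒ r1c7=4.
Step 16. [r5c5∈{1}] r5c5 is down to just 1, so r5c5=1.
Step 17. [r7c4∈{3,4,6}] in col 4, 4 fits only at r7c4. So r7c4=4.
Step 18. [r1c4∈{3}] nothing but 3 survives at r1c4 ⇒ r1c4=3.
Step 19. [r1c9∈{6}] nothing but 6 survives at r1c9, so r1c9=6.
Step 20. [r3c1∈{1,3}] in col 1, 3 fits only at r3c1 ⇒ r3c1=3.
Step 21. [r6c2∈{2,4,9}] 4 has one home in row 6: r6c2 ⇒ r6c2=4.
Step 22. [r2c2∈{2,6,7}] row 2 places 6 nowhere but r2c2 ⇒ r2c2=6.
Step 23. [r8c2∈{2,7,8}] 2 has one home in col 2: r8c2 ⇒ r8c2=2.
Step 24. [r6c3∈{2,9}] col 3 places 2 nowhere but r6c3 ⇒ r6c3=2.
Step 25. [r7c3∈{1,7,9}] in col 3, 9 fits only at r7c3. So r7c3=9.
Step 26. [r7c2∈{7}] nothing but 7 survives at r7c2, so r7c2=7.
Step 27. [r3c3∈{1,7,8}] col 3 places 7 nowhere but r3c3 ⇒ r3c3=7.
Step 28. [r3c8∈{1}] r3c8's peers cover all but 1, so r3c8=1.
Step 29. [r7c8∈{6}] r7c8 has the single candidate 6. So r7c8=6.
Step 30. [r1c6∈{1,7}] 7 has one home in row 1: r1c6. So r1c6=7.
Step 31. [r1c1∈{1,9}] 1 has one home in row 1: r1c1 ⇒ r1c1=1.
Step 32. [r8c3∈{8}] nothing but 8 survives at r8c3. So r8c3=8.
Step 33. [r2c6∈{1,5}] row 2 places 1 nowhere but r2c6. So r2c6=1.
Step 34. [r3c5∈{4}] r3c5 is down to just 4. So r3c5=4.
Step 35. [r7c7∈{1}] only 1 remains possible at r7c7, so r7c7=1.
Step 36. [r6c8∈{5}] r6c8 is down to just 5, so r6c8=5.
Step 37. [r4c7∈{6}] r4c7 has the single candidate 6 ⇒ r4c7=6.
Step 38. [r5c4∈{8}] r5c4 has the single candidate 8, so r5c4=8.
Step 39. [r2c7∈{7}] r2c7's peers cover all but 7 ⇒ r2c7=7.
Step 40. [r2c5∈{5}] only 5 remains possible at r2c5 ⇒ r2c5=5.
Step 41. [r9c8∈{8}] r9c8 is down to just 8, so r9c8=8.
Step 42. [r9c3∈{1}] r9c3's peers cover all but 1 ⇒ r9c3=1.
Step 43. [r8c6∈{5}] r8c6's peers cover all but 5 ⇒ r8c6=5.
Step 44. [r5c6∈{9}] nothing but 9 survives at r5c6. So r5c6=9.
Step 45. [r1c2∈{9}] only 9 remains possible at r1c2, so r1c2=9.
Step 46. [r6c1∈{9}] r6c1 is down to just 9 ⇒ r6c1=9.
Step 47. [r2c1∈{2}] r2c1's peers cover all but 2 ⇒ r2c1=2.
Step 48. [r3c2∈{8}] r3c2's peers cover all but 8 ⇒ r3c2=8.
Step 49. [r8c8∈{7}] r8c8's peers cover all but 7, so r8c8=7.
Step 50. [r7c5∈{3}] r7c5 is down to just 3, so r7c5=3.
Step 51. [r9c4∈{6}] r9c4's peers cover all but 6 ⇒ r9c4=6.
Step 52. [r4c3∈{3}] only 3 remains possible at r4c3, so r4c3=3.

Answer: 1 9 5 3 8 7 4 2 6 / 2 6 4 9 5 1 7 3 8 / 3 8 7 2 4 6 9 1 5 / 8 1 3 5 2 4 6 9 7 / 7 5 6 8 1 9 2 4 3 / 9 4 2 7 6 3 8 5 1 / 5 7 9 4 3 8 1 6 2 / 6 2 8 1 9 5 3 7 4 / 4 3 1 6 7 2 5 8 9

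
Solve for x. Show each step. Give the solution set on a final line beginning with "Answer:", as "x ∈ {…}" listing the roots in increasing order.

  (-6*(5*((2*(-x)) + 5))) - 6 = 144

Step 1. [(-6*(5*((2*(-x)) + 5))) - 6 = 144] -6 | LHS and -6 | 144: pull -6 out, so factor: (5*((2*(-x)) + 5)) + 1 = -24.
Step 2. [(5*((2*(-x)) + 5)) + 1 = -24] subtract 1: x sits inside (… + 1). So sub: 5*((2*(-x)) + 5) = -25.
Step 3. [5*((2*(-x)) + 5) = -25] divide by the outer 5. So div: (2*(-x)) + 5 = -5.
Step 4. [(2*(-x)) + 5 = -5] subtract 5: x sits inside (… + 5) ⇒ sub: 2*(-x) = -10.
Step 5. [2*(-x) = -10] divide by the outer 2 ⇒ div: -x = -5.
Step 6. [-x = -5] LHS negated; negate both sides, so neg: x = 5.

Answer: x ∈ {5}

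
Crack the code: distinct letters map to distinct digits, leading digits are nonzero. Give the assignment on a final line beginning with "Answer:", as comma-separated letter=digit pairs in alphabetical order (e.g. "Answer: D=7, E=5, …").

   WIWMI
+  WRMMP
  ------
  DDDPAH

Step 1. [col 1: I + P ≡ H (mod 10)] column 1 (I + P ≡ H (mod 10), carry-in 0) doesn't pin I yet; pick I=2 and continue, so I=2.
Step 2. [col 1: I + P ≡ H (mod 10)] no forcing yet in column 1 (carry-in 0); H=0 is free and consistent — try it ⇒ H=0.
Step 3. [D] the sum has 6 digits but both addends have 5; that extra leading digit D is the final carry, namely 1 ⇒ D=1.
Step 4. [col 1: I + P ≡ H (mod 10)] in column 1 we have I+P≡H with carry-in 0; given I=2, H=0 and digits 0,1,2 already taken and all letters distinct, that pins P to 8. So P=8.
Step 5. [col 2: M + M ≡ A (mod 10)] column 2 (M + M ≡ A (mod 10), carry-in 1) doesn't pin M yet; pick M=3 and continue. So M=3.
Step 6. [col 2: M + M ≡ A (mod 10)] from column 2 (M=3, carry-in 1, digits 0,1,2,3,8 already taken and all letters distinct): A must equal 7 ⇒ A=7.
Step 7. [col 3: W + M ≡ P (mod 10)] in column 3 we have W+M≡P with carry-in 0; given M=3, P=8 and digits 0,1,2,3,7,8 already taken and all letters distinct, that pins W to 5, so W=5.
Step 8. [col 4: I + R ≡ D (mod 10)] column 4 reads I+R+carry(0)=D with I=2, D=1; with digits 0,1,2,3,5,7,8 already taken and all letters distinct, the only value for R is 9 ⇒ R=9.

Answer: A=7, D=1, H=0, I=2, M=3, P=8, R=9, W=5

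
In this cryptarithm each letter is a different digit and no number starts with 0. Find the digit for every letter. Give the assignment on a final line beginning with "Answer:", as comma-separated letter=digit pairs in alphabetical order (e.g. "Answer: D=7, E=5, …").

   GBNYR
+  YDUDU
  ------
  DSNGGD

Step 1. [col 1: R + U ≡ D (mod 10)] U=9 is one option consistent with column 1 (R + U ≡ D (mod 10), carry-in 0) — take it. So U=9.
Step 2. [col 1: R + U ≡ D (mod 10)] column 1 (R + U ≡ D (mod 10), carry-in 0) doesn't pin R yet; pick R=2 and continue, so R=2.
Step 3. [col 1: R + U ≡ D (mod 10)] in column 1 we have R+U≡D with carry-in 0; given R=2, U=9 and digits 2,9 already taken and all letters distinct, that pins D to 1. So D=1.
Step 4. [col 2: Y + D ≡ G (mod 10)] several values work for Y in column 2 (Y + D ≡ G (mod 10), carry-in 1); try Y=4, so Y=4.
Step 5. [col 2: Y + D ≡ G (mod 10)] from column 2 (Y=4, D=1, carry-in 1, digits 1,2,4,9 already taken and all letters distinct): G must equal 6 ⇒ G=6.
Step 6. [col 3: N + U ≡ G (mod 10)] column 3: given U=9, G=6, carry-in 0, and digits 1,2,4,6,9 already taken and all letters distinct, N+U≡G (mod 10) forces N=7, so N=7.
Step 7. [col 4: B + D ≡ N (mod 10)] from column 4 (D=1, N=7, carry-in 1, digits 1,2,4,6,7,9 already taken and all letters distinct): B must equal 5, so B=5.
Step 8. [col 5: G + Y ≡ S (mod 10)] from column 5 (G=6, Y=4, carry-in 0, digits 1,2,4,5,6,7,9 already taken and all letters distinct): S must equal 0. So S=0.

Answer: B=5, D=1, G=6, N=7, R=2, S=0, U=9, Y=4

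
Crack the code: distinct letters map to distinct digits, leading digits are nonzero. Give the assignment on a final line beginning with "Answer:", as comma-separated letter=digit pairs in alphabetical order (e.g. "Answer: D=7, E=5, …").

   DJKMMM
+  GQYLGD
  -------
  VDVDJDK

Step 1. [col 1: M + D ≡ K (mod 10)] column 1 (M + D ≡ K (mod 10), carry-in 0) doesn't pin M yet; pick M=3 and continue, so M=3.
Step 2. [col 1: M + D ≡ K (mod 10)] no forcing yet in column 1 (carry-in 0); K=5 is free and consistent — try it. So K=5.
Step 3. [col 1: M + D ≡ K (mod 10)] in column 1 we have M+D≡K with carry-in 0; given M=3, K=5 and digits 3,5 already taken and all letters distinct, that pins D to 2. So D=2.
Step 4. [col 2: M + G ≡ D (mod 10)] from column 2 (M=3, D=2, carry-in 0, digits 2,3,5 already taken and all letters distinct): G must equal 9 ⇒ G=9.
Step 5. [col 3: M + L ≡ J (mod 10)] no forcing yet in column 3 (carry-in 1); L=0 is free and consistent — try it ⇒ L=0.
Step 6. [col 3: M + L ≡ J (mod 10)] column 3 reads M+L+carry(1)=J with M=3, L=0; with digits 0,2,3,5,9 already taken and all letters distinct, the only value for J is 4, so J=4.
Step 7. [col 4: K + Y ≡ D (mod 10)] column 4: given K=5, D=2, carry-in 0, and digits 0,2,3,4,5,9 already taken and all letters distinct, K+Y≡D (mod 10) forces Y=7, so Y=7.
Step 8. [col 5: J + Q ≡ V (mod 10)] column 5 (J + Q ≡ V (mod 10), carry-in 1) doesn't pin V yet; pick V=1 and continue ⇒ V=1.
Step 9. [col 5: J + Q ≡ V (mod 10)] from column 5 (J=4, V=1, carry-in 1, digits 0,1,2,3,4,5,7,9 already taken and all letters distinct): Q must equal 6. So Q=6.

Answer: D=2, G=9, J=4, K=5, L=0, M=3, Q=6, V=1, Y=7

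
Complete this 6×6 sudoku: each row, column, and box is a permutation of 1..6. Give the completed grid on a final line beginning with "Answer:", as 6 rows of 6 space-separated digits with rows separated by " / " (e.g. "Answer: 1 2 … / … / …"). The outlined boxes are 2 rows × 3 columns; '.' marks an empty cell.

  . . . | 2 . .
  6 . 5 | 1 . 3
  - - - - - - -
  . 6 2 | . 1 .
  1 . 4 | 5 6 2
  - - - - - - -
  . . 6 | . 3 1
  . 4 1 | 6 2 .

Step 1. [r5c2∈{2,5}] in col 2, 5 fits only at r5c2. So r5c2=5.
Step 2. [r1c1∈{3,4}] r1c1 is the only open cell in col 1 admitting 4 ⇒ r1c1=4.
Step 3. [r3c4∈{3,4}] 3 has one home in col 4: r3c4, so r3c4=3.
Step 4. [r4c2∈{3}] r4c2 has the single candidate 3, so r4c2=3.
Step 5. [r6c6∈{5}] r6c6 is down to just 5, so r6c6=5.
Step 6. [r3c6∈{4}] nothing but 4 survives at r3c6. So r3c6=4.
Step 7. [r5c4∈{4}] r5c4's peers cover all but 4 ⇒ r5c4=4.
Step 8. [r3c1∈{5}] nothing but 5 survives at r3c1 ⇒ r3c1=5.
Step 9. [r6c1∈{3}] r6c1's peers cover all but 3 ⇒ r6c1=3.
Step 10. [r2c2∈{2}] only 2 remains possible at r2c2 ⇒ r2c2=2.
Step 11. [r5c1∈{2}] r5c1's peers cover all but 2 ⇒ r5c1=2.
Step 12. [r1c5∈{5}] only 5 remains possible at r1c5 ⇒ r1c5=5.
Step 13. [r1c6∈{6}] nothing but 6 survives at r1c6 ⇒ r1c6=6.
Step 14. [r2c5∈{4}] nothing but 4 survives at r2c5, so r2c5=4.
Step 15. [r1c2∈{1}] nothing but 1 survives at r1c2. So r1c2=1.
Step 16. [r1c3∈{3}] only 3 remains possible at r1c3 ⇒ r1c3=3.

Answer: 4 1 3 2 5 6 / 6 2 5 1 4 3 / 5 6 2 3 1 4 / 1 3 4 5 6 2 / 2 5 6 4 3 1 / 3 4 1 6 2 5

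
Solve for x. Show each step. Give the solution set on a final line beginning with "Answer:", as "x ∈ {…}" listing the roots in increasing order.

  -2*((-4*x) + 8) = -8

Step 1. [-2*((-4*x) + 8) = -8] -2 out front; divide by -2. So div: (-4*x) + 8 = 4.
Step 2. [(-4*x) + 8 = 4] -4 | LHS and -4 | 4: pull -4 out. So factor: x - 2 = -1.
Step 3. [x - 2 = -1] the outer -2 inverts by adding 2 ⇒ sub: x = 1.

Answer: x ∈ {1}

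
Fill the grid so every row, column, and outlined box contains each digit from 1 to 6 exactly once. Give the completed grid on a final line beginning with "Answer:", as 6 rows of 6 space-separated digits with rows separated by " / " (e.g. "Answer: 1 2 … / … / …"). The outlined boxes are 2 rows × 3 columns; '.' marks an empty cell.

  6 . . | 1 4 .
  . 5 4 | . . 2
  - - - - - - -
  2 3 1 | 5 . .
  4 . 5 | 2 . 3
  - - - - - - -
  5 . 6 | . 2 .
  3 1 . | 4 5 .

Step 1. [r3c5∈{6}] only 6 remains possible at r3c5 ⇒ r3c5=6.
Step 2. [r1c3∈{2,3}] across row 1, 3 lands solely at r1c3 ⇒ r1c3=3.
Step 3. [r2c5∈{3}] r2c5 is down to just 3 ⇒ r2c5=3.
Step 4. [r2c4∈{6}] r2c4's peers cover all but 6 ⇒ r2c4=6.
Step 5. [r6c6∈{6}] r6c6 has the single candidate 6. So r6c6=6.
Step 6. [r4c2∈{6}] r4c2 has the single candidate 6, so r4c2=6.
Step 7. [r3c6∈{4}] nothing but 4 survives at r3c6. So r3c6=4.
Step 8. [r6c3∈{2}] only 2 remains possible at r6c3. So r6c3=2.
Step 9. [r1c6∈{5}] nothing but 5 survives at r1c6 ⇒ r1c6=5.
Step 10. [r4c5∈{1}] only 1 remains possible at r4c5 ⇒ r4c5=1.
Step 11. [r2c1∈{1}] only 1 remains possible at r2c1. So r2c1=1.
Step 12. [r5c2∈{4}] nothing but 4 survives at r5c2 ⇒ r5c2=4.
Step 13. [r1c2∈{2}] r1c2 is down to just 2 ⇒ r1c2=2.
Step 14. [r5c4∈{3}] r5c4 is down to just 3. So r5c4=3.
Step 15. [r5c6∈{1}] only 1 remains possible at r5c6, so r5c6=1.

Answer: 6 2 3 1 4 5 / 1 5 4 6 3 2 / 2 3 1 5 6 4 / 4 6 5 2 1 3 / 5 4 6 3 2 1 / 3 1 2 4 5 6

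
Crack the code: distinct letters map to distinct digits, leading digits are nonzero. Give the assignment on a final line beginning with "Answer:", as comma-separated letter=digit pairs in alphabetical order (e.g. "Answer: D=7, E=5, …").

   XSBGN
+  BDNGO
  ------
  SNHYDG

Step 1. [S] S is the leading digit of a 6-digit sum of two 5-digit numbers; the final carry is exactly 1. So S=1.
Step 2. [col 1: N + O ≡ G (mod 10)] column 1 (N + O ≡ G (mod 10), carry-in 0) doesn't pin G yet; pick G=9 and continue. So G=9.
Step 3. [col 1: N + O ≡ G (mod 10)] several values work for N in column 1 (N + O ≡ G (mod 10), carry-in 0); try N=4 ⇒ N=4.
Step 4. [col 1: N + O ≡ G (mod 10)] column 1: given N=4, G=9, carry-in 0, and digits 1,4,9 already taken and all letters distinct, N+O≡G (mod 10) forces O=5 ⇒ O=5.
Step 5. [col 2: G + G ≡ D (mod 10)] column 2 reads G+G+carry(0)=D with G=9; with digits 1,4,5,9 already taken and all letters distinct, the only value for D is 8 ⇒ D=8.
Step 6. [col 3: B + N ≡ Y (mod 10)] Y=2 is one option consistent with column 3 (B + N ≡ Y (mod 10), carry-in 1) — take it. So Y=2.
Step 7. [col 3: B + N ≡ Y (mod 10)] column 3 reads B+N+carry(1)=Y with N=4, Y=2; with digits 1,2,4,5,8,9 already taken and all letters distinct, the only value for B is 7 ⇒ B=7.
Step 8. [col 4: S + D ≡ H (mod 10)] in column 4 we have S+D≡H with carry-in 1; given S=1, D=8 and digits 1,2,4,5,7,8,9 already taken and all letters distinct, that pins H to 0. So H=0.
Step 9. [col 5: X + B ≡ N (mod 10)] from column 5 (B=7, N=4, carry-in 1, digits 0,1,2,4,5,7,8,9 already taken and all letters distinct): X must equal 6. So X=6.

Answer: B=7, D=8, G=9, H=0, N=4, O=5, S=1, X=6, Y=2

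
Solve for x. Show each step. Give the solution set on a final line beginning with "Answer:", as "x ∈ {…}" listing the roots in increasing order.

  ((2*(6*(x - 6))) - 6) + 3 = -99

Step 1. [((2*(6*(x - 6))) - 6) + 3 = -99] +3 is outermost — subtract 3 both sides ⇒ sub: (2*(6*(x - 6))) - 6 = -102.
Step 2. [(2*(6*(x - 6))) - 6 = -102] peel the -6: add 6 from each side, so sub: 2*(6*(x - 6)) = -96.
Step 3. [2*(6*(x - 6)) = -96] 2·(inner) — divide through by 2, so div: 6*(x - 6) = -48.
Step 4. [6*(x - 6) = -48] 6·(inner) — divide through by 6 ⇒ div: x - 6 = -8.
Step 5. [x - 6 = -8] peel the -6: add 6 from each side, so sub: x = -2.

Answer: x ∈ {-2}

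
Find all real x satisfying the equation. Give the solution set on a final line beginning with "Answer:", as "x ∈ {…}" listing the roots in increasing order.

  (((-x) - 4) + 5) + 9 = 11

Step 1. [(((-x) - 4) + 5) + 9 = 11] the outer +9 inverts by subtracting 9, so sub: ((-x) - 4) + 5 = 2.
Step 2. [((-x) - 4) + 5 = 2] subtract 5: x sits inside (… + 5). So sub: (-x) - 4 = -3.
Step 3. [(-x) - 4 = -3] -4 is outermost — add 4 both sides, so sub: -x = 1.
Step 4. [-x = 1] flip signs both sides. So neg: x = -1.

Answer: x ∈ {-1}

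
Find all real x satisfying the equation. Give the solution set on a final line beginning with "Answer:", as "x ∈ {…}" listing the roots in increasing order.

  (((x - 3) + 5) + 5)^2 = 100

Step 1. [(((x - 3) + 5) + 5)^2 = 100] √ both sides: 100 ≥ 0 gives two branches. So sqrt: ((x - 3) + 5) + 5 = 10 or -10.
Step 2. [((x - 3) + 5) + 5 = 10 or -10] the outer +5 inverts by subtracting 5, so sub: (x - 3) + 5 = 5 or -15.
Step 3. [(x - 3) + 5 = 5 or -15] subtract 5: x sits inside (… + 5). So sub: x - 3 = 0 or -20.
Step 4. [x - 3 = 0 or -20] peel the -3: add 3 from each side ⇒ sub: x = 3 or -17.

Answer: x ∈ {-17, 3}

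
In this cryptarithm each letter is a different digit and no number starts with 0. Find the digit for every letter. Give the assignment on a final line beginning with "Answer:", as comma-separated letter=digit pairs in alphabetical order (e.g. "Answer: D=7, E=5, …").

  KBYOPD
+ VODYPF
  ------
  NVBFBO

Step 1. [col 1: D + F ≡ O (mod 10)] F=4 is one option consistent with column 1 (D + F ≡ O (mod 10), carry-in 0) — take it, so F=4.
Step 2. [col 1: D + F ≡ O (mod 10)] several values work for O in column 1 (D + F ≡ O (mod 10), carry-in 0); try O=7, so O=7.
Step 3. [col 1: D + F ≡ O (mod 10)] column 1 reads D+F+carry(0)=O with F=4, O=7; with digits 4,7 already taken and all letters distinct, the only value for D is 3 ⇒ D=3.
Step 4. [col 2: P + P ≡ B (mod 10)] no forcing yet in column 2 (carry-in 0); P=5 is free and consistent — try it. So P=5.
Step 5. [col 2: P + P ≡ B (mod 10)] from column 2 (P=5, carry-in 0, digits 3,4,5,7 already taken and all letters distinct): B must equal 0 ⇒ B=0.
Step 6. [col 3: O + Y ≡ F (mod 10)] from column 3 (O=7, F=4, carry-in 1, digits 0,3,4,5,7 already taken and all letters distinct): Y must equal 6 ⇒ Y=6.
Step 7. [col 5: B + O ≡ V (mod 10)] column 5 reads B+O+carry(1)=V with B=0, O=7; with digits 0,3,4,5,6,7 already taken and all letters distinct, the only value for V is 8, so V=8.
Step 8. [col 6: K + V ≡ N (mod 10)] in column 6 we have K+V≡N with carry-in 0; given V=8 and digits 0,3,4,5,6,7,8 already taken and all letters distinct, that pins N to 9 ⇒ N=9.
Step 9. [col 6: K + V ≡ N (mod 10)] column 6 reads K+V+carry(0)=N with V=8, N=9; with digits 0,3,4,5,6,7,8,9 already taken and all letters distinct, the only value for K is 1. So K=1.

Answer: B=0, D=3, F=4, K=1, N=9, O=7, P=5, V=8, Y=6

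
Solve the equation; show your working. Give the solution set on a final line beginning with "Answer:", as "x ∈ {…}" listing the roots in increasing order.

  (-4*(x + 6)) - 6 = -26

Step 1. [(-4*(x + 6)) - 6 = -26] 6 comes off first (add 6). So sub: -4*(x + 6) = -20.
Step 2. [-4*(x + 6) = -20] divide by the outer -4. So div: x + 6 = 5.
Step 3. [x + 6 = 5] the outer +6 inverts by subtracting 6 ⇒ sub: x = -1.

Answer: x ∈ {-1}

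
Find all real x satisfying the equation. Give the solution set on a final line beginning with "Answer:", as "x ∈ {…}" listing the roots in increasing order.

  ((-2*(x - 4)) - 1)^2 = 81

Step 1. [((-2*(x - 4)) - 1)^2 = 81] √ both sides: 81 ≥ 0 gives two branches. So sqrt: (-2*(x - 4)) - 1 = 9 or -9.
Step 2. [(-2*(x - 4)) - 1 = 9 or -9] add 1: x sits inside (… - 1). So sub: -2*(x - 4) = 10 or -8.
Step 3. [-2*(x - 4) = 10 or -8] -2 out front; divide by -2 ⇒ div: x - 4 = -5 or 4.
Step 4. [x - 4 = -5 or 4] add 4: x sits inside (… - 4) ⇒ sub: x = -1 or 8.

Answer: x ∈ {-1, 8}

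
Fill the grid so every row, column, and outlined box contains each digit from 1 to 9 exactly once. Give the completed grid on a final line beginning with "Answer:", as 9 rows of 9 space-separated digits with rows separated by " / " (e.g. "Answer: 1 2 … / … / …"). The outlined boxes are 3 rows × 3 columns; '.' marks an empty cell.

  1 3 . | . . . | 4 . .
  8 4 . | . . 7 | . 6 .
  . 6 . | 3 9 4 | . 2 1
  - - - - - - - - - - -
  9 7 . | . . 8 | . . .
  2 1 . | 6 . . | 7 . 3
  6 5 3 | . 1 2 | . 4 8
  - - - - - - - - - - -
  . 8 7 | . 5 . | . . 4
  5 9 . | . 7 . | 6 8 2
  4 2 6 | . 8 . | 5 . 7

Step 1. [r2c4∈{1,2,5}] across row 2, 1 lands solely at r2c4 ⇒ r2c4=1.
Step 2. [r9c4∈{9}] only 9 remains possible at r9c4, so r9c4=9.
Step 3. [r7c6∈{1,3,6}] r7c6 is the only open cell in row 7 admitting 6, so r7c6=6.
Step 4. [r1c6∈{5}] r1c6 has the single candidate 5, so r1c6=5.
Step 5. [r1c9∈{9}] only 9 remains possible at r1c9 ⇒ r1c9=9.
Step 6. [r1c3∈{2}] r1c3 has the single candidate 2. So r1c3=2.
Step 7. [r5c5∈{4}] nothing but 4 survives at r5c5. So r5c5=4.
Step 8. [r5c8∈{5,9}] row 5 places 5 nowhere but r5c8, so r5c8=5.
Step 9. [r7c8∈{1,3,9}] in col 8, 9 fits only at r7c8, so r7c8=9.
Step 10. [r9c8∈{1,3}] in col 8, 3 fits only at r9c8, so r9c8=3.
Step 11. [r2c3∈{5,9}] across row 2, 9 lands solely at r2c3. So r2c3=9.
Step 12. [r4c7∈{1,2}] in row 4, 2 fits only at r4c7, so r4c7=2.
Step 13. [r9c6∈{1}] nothing but 1 survives at r9c6. So r9c6=1.
Step 14. [r7c4∈{2}] r7c4 is down to just 2. So r7c4=2.
Step 15. [r5c3∈{8}] only 8 remains possible at r5c3 ⇒ r5c3=8.
Step 16. [r6c4∈{7}] r6c4 is down to just 7, so r6c4=7.
Step 17. [r3c3∈{5}] r3c3 has the single candidate 5, so r3c3=5.
Step 18. [r2c9∈{5}] r2c9's peers cover all but 5. So r2c9=5.
Step 19. [r7c7∈{1}] r7c7's peers cover all but 1, so r7c7=1.
Step 20. [r4c3∈{4}] r4c3's peers cover all but 4, so r4c3=4.
Step 21. [r8c6∈{3}] nothing but 3 survives at r8c6, so r8c6=3.
Step 22. [r4c8∈{1}] r4c8's peers cover all but 1. So r4c8=1.
Step 23. [r5c6∈{9}] r5c6 is down to just 9 ⇒ r5c6=9.
Step 24. [r7c1∈{3}] r7c1 is down to just 3. So r7c1=3.
Step 25. [r6c7∈{9}] nothing but 9 survives at r6c7, so r6c7=9.
Step 26. [r2c5∈{2}] r2c5 is down to just 2, so r2c5=2.
Step 27. [r2c7∈{3}] only 3 remains possible at r2c7 ⇒ r2c7=3.
Step 28. [r1c5∈{6}] only 6 remains possible at r1c5 ⇒ r1c5=6.
Step 29. [r4c4∈{5}] r4c4 has the single candidate 5, so r4c4=5.
Step 30. [r1c8∈{7}] only 7 remains possible at r1c8, so r1c8=7.
Step 31. [r3c7∈{8}] only 8 remains possible at r3c7. So r3c7=8.
Step 32. [r4c9∈{6}] only 6 remains possible at r4c9 ⇒ r4c9=6.
Step 33. [r8c4∈{4}] r8c4's peers cover all but 4. So r8c4=4.
Step 34. [r3c1∈{7}] only 7 remains possible at r3c1. So r3c1=7.
Step 35. [r4c5∈{3}] only 3 remains possible at r4c5, so r4c5=3.
Step 36. [r8c3∈{1}] r8c3 is down to just 1 ⇒ r8c3=1.
Step 37. [r1c4∈{8}] r1c4 is down to just 8 ⇒ r1c4=8.

Answer: 1 3 2 8 6 5 4 7 9 / 8 4 9 1 2 7 3 6 5 / 7 6 5 3 9 4 8 2 1 / 9 7 4 5 3 8 2 1 6 / 2 1 8 6 4 9 7 5 3 / 6 5 3 7 1 2 9 4 8 / 3 8 7 2 5 6 1 9 4 / 5 9 1 4 7 3 6 8 2 / 4 2 6 9 8 1 5 3 7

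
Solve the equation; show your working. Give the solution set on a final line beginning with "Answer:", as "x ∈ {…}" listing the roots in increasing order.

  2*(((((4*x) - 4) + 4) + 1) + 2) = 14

Step 1. [2*(((((4*x) - 4) + 4) + 1) + 2) = 14] leading coefficient 2: divide by 2, so div: ((((4*x) - 4) + 4) + 1) + 2 = 7.
Step 2. [((((4*x) - 4) + 4) + 1) + 2 = 7] +2 is outermost — subtract 2 both sides. So sub: (((4*x) - 4) + 4) + 1 = 5.
Step 3. [(((4*x) - 4) + 4) + 1 = 5] +1 is outermost — subtract 1 both sides, so sub: ((4*x) - 4) + 4 = 4.
Step 4. [((4*x) - 4) + 4 = 4] peel the +4: subtract 4 from each side. So sub: (4*x) - 4 = 0.
Step 5. [(4*x) - 4 = 0] 4 | LHS and 4 | 0: pull 4 out ⇒ factor: x - 1 = 0.
Step 6. [x - 1 = 0] the outer -1 inverts by adding 1, so sub: x = 1.

Answer: x ∈ {1}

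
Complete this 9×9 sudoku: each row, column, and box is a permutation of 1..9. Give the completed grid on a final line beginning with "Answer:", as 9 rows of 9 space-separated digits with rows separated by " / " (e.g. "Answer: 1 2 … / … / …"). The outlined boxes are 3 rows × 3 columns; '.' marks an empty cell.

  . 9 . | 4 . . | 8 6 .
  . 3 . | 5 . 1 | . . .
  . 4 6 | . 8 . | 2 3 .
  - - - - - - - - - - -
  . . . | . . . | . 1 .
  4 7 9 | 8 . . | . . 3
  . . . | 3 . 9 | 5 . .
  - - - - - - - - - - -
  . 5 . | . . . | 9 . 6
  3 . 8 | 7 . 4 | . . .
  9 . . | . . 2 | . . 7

Step 1. [r4c4∈{2,6}] 2 has one home in col 4: r4c4, so r4c4=2.
Step 2. [r2c5∈{2,6,7,9}] in row 2, 6 fits only at r2c5 ⇒ r2c5=6.
Step 3. [r7c4∈{1}] nothing but 1 survives at r7c4. So r7c4=1.
Step 4. [r8c2∈{1,2,6}] r8c2 is the only open cell in row 8 admitting 6, so r8c2=6.
Step 5. [r6c2∈{1,2,8}] across col 2, 2 lands solely at r6c2 ⇒ r6c2=2.
Step 6. [r1c5∈{2,3,7}] 2 has one home in col 5: r1c5 ⇒ r1c5=2.
Step 7. [r2c8∈{4,7,9}] 9 has one home in col 8: r2c8. So r2c8=9.
Step 8. [r2c7∈{4,7}] r2c7 is the only open cell in box 3 admitting 7. So r2c7=7.
Step 9. [r6c3∈{1}] nothing but 1 survives at r6c3. So r6c3=1.
Step 10. [r9c8∈{4,5,8}] r9c8 is the only open cell in row 9 admitting 8 ⇒ r9c8=8.
Step 11. [r9c5∈{3,5}] row 9 places 5 nowhere but r9c5. So r9c5=5.
Step 12. [r8c9∈{1,2,5}] in col 9, 2 fits only at r8c9. So r8c9=2.
Step 13. [r7c8∈{4}] r7c8's peers cover all but 4, so r7c8=4.
Step 14. [r4c7∈{4,6}] 4 has one home in col 7: r4c7, so r4c7=4.
Step 15. [r3c6∈{7}] only 7 remains possible at r3c6, so r3c6=7.
Step 16. [r2c1∈{2,8}] 8 has one home in row 2: r2c1, so r2c1=8.
Step 17. [r5c6∈{5,6}] in row 5, 5 fits only at r5c6 ⇒ r5c6=5.
Step 18. [r7c1∈{2,7}] in col 1, 2 fits only at r7c1 ⇒ r7c1=2.
Step 19. [r1c1∈{1,5,7}] col 1 places 7 nowhere but r1c1, so r1c1=7.
Step 20. [r1c3∈{5}] r1c3 has the single candidate 5. So r1c3=5.
Step 21. [r3c9∈{1,5}] across row 3, 5 lands solely at r3c9. So r3c9=5.
Step 22. [r6c5∈{4,7}] 4 has one home in row 6: r6c5 ⇒ r6c5=4.
Step 23. [r8c7∈{1}] r8c7's peers cover all but 1. So r8c7=1.
Step 24. [r7c6∈{3,8}] in row 7, 8 fits only at r7c6, so r7c6=8.
Step 25. [r4c9∈{8,9}] r4c9 is the only open cell in row 4 admitting 9, so r4c9=9.
Step 26. [r4c6∈{6}] r4c6 is down to just 6, so r4c6=6.
Step 27. [r1c6∈{3}] r1c6 is down to just 3, so r1c6=3.
Step 28. [r6c1∈{6}] nothing but 6 survives at r6c1. So r6c1=6.
Step 29. [r8c5∈{9}] nothing but 9 survives at r8c5, so r8c5=9.
Step 30. [r8c8∈{5}] nothing but 5 survives at r8c8, so r8c8=5.
Step 31. [r4c2∈{8}] only 8 remains possible at r4c2 ⇒ r4c2=8.
Step 32. [r4c5∈{7}] r4c5 has the single candidate 7, so r4c5=7.
Step 33. [r6c9∈{8}] r6c9's peers cover all but 8. So r6c9=8.
Step 34. [r2c3∈{2}] nothing but 2 survives at r2c3. So r2c3=2.
Step 35. [r5c5∈{1}] r5c5's peers cover all but 1. So r5c5=1.
Step 36. [r9c2∈{1}] nothing but 1 survives at r9c2 ⇒ r9c2=1.
Step 37. [r6c8∈{7}] r6c8's peers cover all but 7, so r6c8=7.
Step 38. [r3c4∈{9}] r3c4 has the single candidate 9 ⇒ r3c4=9.
Step 39. [r2c9∈{4}] r2c9 is down to just 4, so r2c9=4.
Step 40. [r9c3∈{4}] nothing but 4 survives at r9c3. So r9c3=4.
Step 41. [r1c9∈{1}] only 1 remains possible at r1c9 ⇒ r1c9=1.
Step 42. [r7c3∈{7}] r7c3 has the single candidate 7. So r7c3=7.
Step 43. [r7c5∈{3}] nothing but 3 survives at r7c5. So r7c5=3.
Step 44. [r5c7∈{6}] r5c7's peers cover all but 6, so r5c7=6.
Step 45. [r3c1∈{1}] r3c1 is down to just 1 ⇒ r3c1=1.
Step 46. [r9c7∈{3}] nothing but 3 survives at r9c7 ⇒ r9c7=3.
Step 47. [r9c4∈{6}] r9c4 is down to just 6. So r9c4=6.
Step 48. [r4c1∈{5}] r4c1 has the single candidate 5. So r4c1=5.
Step 49. [r4c3∈{3}] r4c3 is down to just 3 ⇒ r4c3=3.
Step 50. [r5c8∈{2}] r5c8 has the single candidate 2 ⇒ r5c8=2.

Answer: 7 9 5 4 2 3 8 6 1 / 8 3 2 5 6 1 7 9 4 / 1 4 6 9 8 7 2 3 5 / 5 8 3 2 7 6 4 1 9 / 4 7 9 8 1 5 6 2 3 / 6 2 1 3 4 9 5 7 8 / 2 5 7 1 3 8 9 4 6 / 3 6 8 7 9 4 1 5 2 / 9 1 4 6 5 2 3 8 7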